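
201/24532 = 201/24532 = 0.01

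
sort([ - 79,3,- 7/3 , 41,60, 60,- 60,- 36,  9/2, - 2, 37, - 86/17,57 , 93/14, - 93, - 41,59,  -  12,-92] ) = [- 93, - 92  ,-79,  -  60 , - 41, - 36 ,-12, - 86/17, - 7/3, - 2,3, 9/2, 93/14, 37, 41, 57, 59, 60, 60]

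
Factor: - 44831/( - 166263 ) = 127/471 = 3^( - 1)*127^1*157^( - 1 )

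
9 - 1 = 8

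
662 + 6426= 7088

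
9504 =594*16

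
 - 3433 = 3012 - 6445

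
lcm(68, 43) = 2924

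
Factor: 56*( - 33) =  - 1848  =  - 2^3*3^1 * 7^1*11^1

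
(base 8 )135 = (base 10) 93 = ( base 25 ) 3i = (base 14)69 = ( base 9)113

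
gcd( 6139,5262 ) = 877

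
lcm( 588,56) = 1176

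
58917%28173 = 2571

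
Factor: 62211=3^1*89^1*233^1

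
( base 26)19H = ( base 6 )4143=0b1110011111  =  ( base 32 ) sv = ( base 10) 927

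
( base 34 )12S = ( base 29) 1E5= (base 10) 1252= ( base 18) 3FA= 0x4e4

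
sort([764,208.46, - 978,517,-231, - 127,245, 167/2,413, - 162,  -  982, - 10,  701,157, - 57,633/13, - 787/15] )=[ - 982, - 978,- 231,-162 , - 127,-57, - 787/15, - 10,633/13,167/2,157,208.46,245,413, 517, 701,764 ] 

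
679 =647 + 32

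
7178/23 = 7178/23  =  312.09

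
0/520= 0 = 0.00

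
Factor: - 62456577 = - 3^1*20818859^1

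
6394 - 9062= - 2668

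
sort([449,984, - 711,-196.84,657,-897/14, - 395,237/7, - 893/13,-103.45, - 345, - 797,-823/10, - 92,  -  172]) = [ - 797, - 711, - 395, - 345, - 196.84 , - 172,- 103.45, - 92, - 823/10, - 893/13,-897/14,  237/7,  449, 657,984]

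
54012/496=108 + 111/124 = 108.90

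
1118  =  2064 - 946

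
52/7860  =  13/1965= 0.01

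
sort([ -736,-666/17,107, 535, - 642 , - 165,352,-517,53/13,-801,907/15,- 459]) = [ -801, - 736 ,  -  642,-517,- 459, - 165, -666/17,53/13, 907/15,107,  352,535 ] 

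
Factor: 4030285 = 5^1*7^1*115151^1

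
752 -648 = 104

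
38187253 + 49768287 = 87955540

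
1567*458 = 717686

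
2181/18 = 727/6 = 121.17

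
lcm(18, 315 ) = 630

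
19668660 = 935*21036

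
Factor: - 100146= - 2^1*3^1*16691^1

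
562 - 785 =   -  223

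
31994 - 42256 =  - 10262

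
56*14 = 784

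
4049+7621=11670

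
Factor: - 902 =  - 2^1*11^1*41^1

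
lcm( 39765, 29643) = 1630365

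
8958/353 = 8958/353 = 25.38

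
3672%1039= 555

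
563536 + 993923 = 1557459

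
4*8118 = 32472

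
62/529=62/529 = 0.12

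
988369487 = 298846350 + 689523137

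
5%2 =1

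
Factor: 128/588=32/147=   2^5*3^( - 1 )*7^( -2) 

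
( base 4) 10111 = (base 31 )8t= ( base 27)A7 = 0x115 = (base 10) 277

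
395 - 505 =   -  110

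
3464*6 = 20784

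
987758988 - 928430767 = 59328221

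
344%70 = 64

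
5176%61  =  52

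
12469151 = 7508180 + 4960971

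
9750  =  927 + 8823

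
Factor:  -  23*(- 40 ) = 2^3*5^1*  23^1 = 920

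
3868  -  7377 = - 3509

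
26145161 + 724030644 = 750175805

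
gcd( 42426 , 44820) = 18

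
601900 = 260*2315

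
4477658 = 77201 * 58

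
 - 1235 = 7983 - 9218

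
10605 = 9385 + 1220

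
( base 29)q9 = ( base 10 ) 763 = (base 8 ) 1373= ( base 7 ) 2140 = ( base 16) 2FB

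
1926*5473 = 10540998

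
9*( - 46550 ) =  - 418950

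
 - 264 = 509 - 773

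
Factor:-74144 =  - 2^5 * 7^1 * 331^1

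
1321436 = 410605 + 910831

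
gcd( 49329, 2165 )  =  1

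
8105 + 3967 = 12072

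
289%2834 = 289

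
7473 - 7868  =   - 395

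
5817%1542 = 1191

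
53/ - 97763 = - 1+97710/97763 = -0.00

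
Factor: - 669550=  - 2^1*5^2*7^1 * 1913^1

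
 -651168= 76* (-8568) 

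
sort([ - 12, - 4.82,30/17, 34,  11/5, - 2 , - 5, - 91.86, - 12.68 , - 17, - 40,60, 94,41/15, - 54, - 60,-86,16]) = [ - 91.86, - 86, - 60,-54, - 40 ,- 17, - 12.68, - 12, - 5,-4.82,-2,30/17 , 11/5, 41/15,16,34,60,  94]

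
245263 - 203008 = 42255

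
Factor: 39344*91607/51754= 2^3* 101^1*113^(-1)*229^ (-1 ) *907^1*2459^1 = 1802092904/25877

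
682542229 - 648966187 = 33576042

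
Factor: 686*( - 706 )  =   - 484316 = - 2^2*7^3*353^1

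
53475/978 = 17825/326 = 54.68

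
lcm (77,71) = 5467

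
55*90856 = 4997080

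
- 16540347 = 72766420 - 89306767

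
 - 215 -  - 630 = 415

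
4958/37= 134 = 134.00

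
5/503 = 5/503 = 0.01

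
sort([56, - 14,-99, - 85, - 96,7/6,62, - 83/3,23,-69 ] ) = [ - 99, - 96,-85, - 69, - 83/3, - 14,7/6, 23,56,62]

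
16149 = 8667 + 7482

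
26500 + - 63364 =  - 36864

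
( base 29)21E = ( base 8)3275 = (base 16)6bd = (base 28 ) 25h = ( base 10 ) 1725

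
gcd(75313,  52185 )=49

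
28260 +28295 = 56555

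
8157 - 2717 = 5440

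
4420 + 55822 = 60242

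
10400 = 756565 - 746165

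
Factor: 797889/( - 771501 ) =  - 265963/257167 = - 229^( -1 )*317^1*839^1*1123^(- 1)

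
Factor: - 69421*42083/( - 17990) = 2921443943/17990 = 2^( - 1)*5^(  -  1)*7^ ( - 1 )*11^1*257^( - 1 ) * 6311^1* 42083^1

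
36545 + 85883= 122428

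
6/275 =6/275 = 0.02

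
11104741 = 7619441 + 3485300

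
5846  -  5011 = 835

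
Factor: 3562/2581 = 2^1*13^1*29^( - 1)*89^(- 1 )*137^1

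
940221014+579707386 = 1519928400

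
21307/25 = 852 + 7/25 =852.28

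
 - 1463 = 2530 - 3993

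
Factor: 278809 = 278809^1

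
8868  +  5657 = 14525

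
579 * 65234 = 37770486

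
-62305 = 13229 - 75534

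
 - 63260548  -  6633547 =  - 69894095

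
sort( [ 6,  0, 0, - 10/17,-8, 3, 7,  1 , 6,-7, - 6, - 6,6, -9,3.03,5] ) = [-9, - 8 , - 7 , - 6, - 6, - 10/17, 0,0,1,3,3.03, 5, 6, 6,6,  7] 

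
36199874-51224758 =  - 15024884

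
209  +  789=998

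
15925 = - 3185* (-5) 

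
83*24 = 1992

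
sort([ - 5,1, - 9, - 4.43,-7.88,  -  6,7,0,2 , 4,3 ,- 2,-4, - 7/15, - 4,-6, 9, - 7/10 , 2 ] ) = [ - 9, - 7.88, - 6,-6 , - 5 , -4.43,-4,-4 , - 2,-7/10 , - 7/15,0,1, 2,2,3, 4 , 7,9] 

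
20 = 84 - 64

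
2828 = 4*707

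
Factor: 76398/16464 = 2^( - 3 )*7^(  -  2)*17^1*107^1  =  1819/392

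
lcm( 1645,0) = 0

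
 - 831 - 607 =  - 1438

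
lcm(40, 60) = 120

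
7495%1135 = 685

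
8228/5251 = 1 + 2977/5251 = 1.57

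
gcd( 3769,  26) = 1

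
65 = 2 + 63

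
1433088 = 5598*256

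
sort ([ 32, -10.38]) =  [ - 10.38, 32]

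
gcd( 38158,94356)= 2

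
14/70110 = 7/35055  =  0.00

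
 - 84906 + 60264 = -24642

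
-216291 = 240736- 457027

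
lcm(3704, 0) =0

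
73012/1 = 73012  =  73012.00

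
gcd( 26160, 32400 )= 240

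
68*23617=1605956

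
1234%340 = 214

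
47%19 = 9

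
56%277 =56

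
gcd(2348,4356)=4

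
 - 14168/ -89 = 14168/89  =  159.19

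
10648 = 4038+6610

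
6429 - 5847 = 582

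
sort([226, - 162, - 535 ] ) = [ - 535, - 162, 226] 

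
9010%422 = 148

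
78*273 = 21294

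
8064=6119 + 1945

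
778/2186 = 389/1093 = 0.36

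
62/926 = 31/463=0.07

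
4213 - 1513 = 2700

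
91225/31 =2942  +  23/31 = 2942.74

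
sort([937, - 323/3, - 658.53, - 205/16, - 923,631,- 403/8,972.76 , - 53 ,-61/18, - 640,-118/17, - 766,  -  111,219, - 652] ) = [ - 923, - 766,-658.53, - 652, - 640,-111, - 323/3 ,-53, -403/8,  -  205/16 , -118/17,-61/18,219,631 , 937, 972.76 ]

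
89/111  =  89/111 = 0.80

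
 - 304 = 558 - 862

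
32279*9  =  290511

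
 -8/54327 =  - 1 + 54319/54327  =  -0.00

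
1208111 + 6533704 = 7741815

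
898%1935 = 898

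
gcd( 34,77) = 1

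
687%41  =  31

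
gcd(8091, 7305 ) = 3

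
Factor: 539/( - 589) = - 7^2  *11^1*19^( - 1)*31^(  -  1)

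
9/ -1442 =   -  9/1442 = - 0.01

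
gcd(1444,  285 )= 19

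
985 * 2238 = 2204430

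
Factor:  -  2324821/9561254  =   - 2^( -1 ) * 19^1* 37^1*  139^( - 1)  *  163^(-1) * 211^( - 1)*3307^1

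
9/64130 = 9/64130 = 0.00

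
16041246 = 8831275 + 7209971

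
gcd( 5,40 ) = 5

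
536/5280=67/660 =0.10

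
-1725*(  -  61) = 105225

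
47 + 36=83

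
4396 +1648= 6044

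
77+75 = 152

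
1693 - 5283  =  -3590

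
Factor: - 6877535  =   - 5^1*7^1*196501^1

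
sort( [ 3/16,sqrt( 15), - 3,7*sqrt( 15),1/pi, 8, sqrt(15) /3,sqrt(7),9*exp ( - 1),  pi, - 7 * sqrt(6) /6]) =[ - 3,  -  7*sqrt ( 6 )/6,3/16,1/pi, sqrt( 15)/3,sqrt( 7),pi,9*exp( - 1 ),sqrt(15 ), 8,7 * sqrt(15) ]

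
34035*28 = 952980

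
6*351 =2106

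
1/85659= 1/85659 =0.00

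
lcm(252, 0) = 0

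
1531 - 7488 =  - 5957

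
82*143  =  11726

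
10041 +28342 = 38383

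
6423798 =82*78339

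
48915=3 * 16305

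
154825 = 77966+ 76859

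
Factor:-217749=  - 3^1*7^1*10369^1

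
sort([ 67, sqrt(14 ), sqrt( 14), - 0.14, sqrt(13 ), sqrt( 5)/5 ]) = [ - 0.14, sqrt( 5) /5, sqrt( 13), sqrt( 14),  sqrt( 14) , 67 ]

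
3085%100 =85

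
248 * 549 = 136152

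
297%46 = 21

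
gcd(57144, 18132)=12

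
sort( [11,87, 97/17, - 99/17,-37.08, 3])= [ - 37.08, - 99/17,3, 97/17, 11, 87] 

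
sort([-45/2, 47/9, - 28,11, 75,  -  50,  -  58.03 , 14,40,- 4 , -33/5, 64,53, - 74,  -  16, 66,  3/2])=[ - 74, - 58.03,  -  50, - 28, - 45/2, - 16,- 33/5, - 4, 3/2 , 47/9, 11,  14, 40 , 53,64, 66,75 ]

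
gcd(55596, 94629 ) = 3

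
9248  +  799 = 10047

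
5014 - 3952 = 1062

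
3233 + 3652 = 6885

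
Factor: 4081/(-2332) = - 2^( - 2) * 7^1 = - 7/4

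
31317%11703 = 7911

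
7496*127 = 951992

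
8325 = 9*925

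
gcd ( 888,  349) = 1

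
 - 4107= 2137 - 6244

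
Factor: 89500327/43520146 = 2^( - 1)*7^1 * 19^( - 1) * 313^( - 1) * 3659^( - 1)*12785761^1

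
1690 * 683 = 1154270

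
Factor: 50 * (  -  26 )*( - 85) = 2^2*5^3*13^1*17^1=110500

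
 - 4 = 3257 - 3261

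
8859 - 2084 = 6775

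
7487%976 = 655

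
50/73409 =50/73409 = 0.00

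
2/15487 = 2/15487 = 0.00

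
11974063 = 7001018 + 4973045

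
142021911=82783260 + 59238651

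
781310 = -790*( -989)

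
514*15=7710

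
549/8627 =549/8627 = 0.06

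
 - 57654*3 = - 172962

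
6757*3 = 20271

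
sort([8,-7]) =[ -7, 8]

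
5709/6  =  1903/2 = 951.50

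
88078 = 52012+36066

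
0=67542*0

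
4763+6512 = 11275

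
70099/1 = 70099 = 70099.00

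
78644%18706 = 3820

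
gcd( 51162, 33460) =2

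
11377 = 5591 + 5786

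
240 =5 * 48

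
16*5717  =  91472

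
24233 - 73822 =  - 49589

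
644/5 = 128 + 4/5 =128.80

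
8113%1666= 1449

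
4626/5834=2313/2917=0.79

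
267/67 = 3 + 66/67 = 3.99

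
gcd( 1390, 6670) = 10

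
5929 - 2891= 3038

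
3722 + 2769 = 6491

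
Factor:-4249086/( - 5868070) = 2124543/2934035 = 3^1*5^( - 1 )*13^( - 1 )*293^1*2417^1*45139^(-1)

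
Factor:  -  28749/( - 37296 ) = 37/48 = 2^(-4)*3^( - 1 )*37^1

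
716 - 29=687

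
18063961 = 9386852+8677109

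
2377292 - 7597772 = - 5220480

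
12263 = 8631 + 3632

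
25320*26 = 658320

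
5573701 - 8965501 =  - 3391800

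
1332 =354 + 978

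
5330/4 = 1332+1/2  =  1332.50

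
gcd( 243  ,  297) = 27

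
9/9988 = 9/9988 = 0.00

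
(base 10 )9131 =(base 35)7fv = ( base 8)21653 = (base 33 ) 8cn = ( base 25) EF6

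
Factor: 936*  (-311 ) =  - 2^3*3^2*13^1*311^1  =  -291096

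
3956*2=7912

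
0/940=0 = 0.00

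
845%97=69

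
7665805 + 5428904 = 13094709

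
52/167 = 52/167 = 0.31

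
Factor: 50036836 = 2^2*61^1*205069^1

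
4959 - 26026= -21067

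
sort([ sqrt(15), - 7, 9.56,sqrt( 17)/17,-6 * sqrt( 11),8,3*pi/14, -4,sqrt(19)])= [ - 6 * sqrt( 11 ),- 7, - 4,sqrt( 17)/17,3*pi/14, sqrt( 15),  sqrt(19 ), 8,9.56] 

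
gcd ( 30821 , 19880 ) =7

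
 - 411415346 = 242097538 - 653512884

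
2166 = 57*38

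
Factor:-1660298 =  - 2^1  *31^1 * 61^1*439^1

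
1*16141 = 16141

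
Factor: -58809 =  - 3^1* 19603^1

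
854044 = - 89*( - 9596 ) 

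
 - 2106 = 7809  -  9915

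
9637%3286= 3065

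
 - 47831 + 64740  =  16909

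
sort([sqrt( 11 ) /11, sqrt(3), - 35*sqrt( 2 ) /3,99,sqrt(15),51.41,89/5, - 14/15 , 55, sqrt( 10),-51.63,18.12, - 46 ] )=[ - 51.63, - 46, -35*sqrt ( 2) /3, - 14/15,sqrt( 11) /11,sqrt( 3 ), sqrt (10) , sqrt(15), 89/5,18.12,51.41,55 , 99] 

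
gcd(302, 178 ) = 2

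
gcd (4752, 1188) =1188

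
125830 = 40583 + 85247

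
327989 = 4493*73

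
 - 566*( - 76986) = 43574076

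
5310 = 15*354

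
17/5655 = 17/5655 = 0.00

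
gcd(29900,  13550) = 50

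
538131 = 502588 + 35543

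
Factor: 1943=29^1*  67^1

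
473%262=211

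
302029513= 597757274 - 295727761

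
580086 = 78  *7437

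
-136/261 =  - 136/261 = - 0.52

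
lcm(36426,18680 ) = 728520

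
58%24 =10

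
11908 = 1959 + 9949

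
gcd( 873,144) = 9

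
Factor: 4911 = 3^1 * 1637^1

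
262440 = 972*270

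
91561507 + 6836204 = 98397711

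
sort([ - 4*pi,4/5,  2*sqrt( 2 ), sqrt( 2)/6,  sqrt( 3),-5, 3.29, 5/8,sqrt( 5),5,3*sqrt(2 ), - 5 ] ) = [  -  4 *pi, - 5,-5,  sqrt (2 ) /6,5/8,  4/5, sqrt( 3), sqrt( 5 ),2*sqrt( 2), 3.29,3*sqrt (2 ) , 5 ] 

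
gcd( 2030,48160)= 70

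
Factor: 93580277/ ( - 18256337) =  - 7^1*11^ ( - 1)*2917^1*4583^1*1659667^( - 1 )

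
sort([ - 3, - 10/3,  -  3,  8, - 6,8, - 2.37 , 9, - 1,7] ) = [-6, - 10/3, - 3, - 3, - 2.37, - 1 , 7,8,8, 9] 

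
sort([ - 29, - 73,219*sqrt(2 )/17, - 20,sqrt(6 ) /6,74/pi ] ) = [-73, - 29, - 20, sqrt( 6 )/6 , 219*sqrt( 2 ) /17, 74/pi] 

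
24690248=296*83413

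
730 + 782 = 1512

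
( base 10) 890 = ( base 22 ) 1ia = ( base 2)1101111010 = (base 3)1012222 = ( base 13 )536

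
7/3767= 7/3767 = 0.00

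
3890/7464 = 1945/3732 = 0.52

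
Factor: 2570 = 2^1*5^1 * 257^1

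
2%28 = 2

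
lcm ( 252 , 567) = 2268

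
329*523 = 172067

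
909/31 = 909/31 = 29.32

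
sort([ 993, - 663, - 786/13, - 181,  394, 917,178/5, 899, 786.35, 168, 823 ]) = [ - 663, - 181, - 786/13, 178/5, 168, 394, 786.35,  823, 899,917,993 ]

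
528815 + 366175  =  894990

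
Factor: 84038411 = 419^1*200569^1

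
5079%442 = 217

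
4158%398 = 178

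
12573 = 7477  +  5096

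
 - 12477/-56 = 12477/56 = 222.80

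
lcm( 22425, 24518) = 1838850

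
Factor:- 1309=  - 7^1*11^1*17^1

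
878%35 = 3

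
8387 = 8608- 221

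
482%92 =22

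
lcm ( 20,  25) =100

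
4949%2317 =315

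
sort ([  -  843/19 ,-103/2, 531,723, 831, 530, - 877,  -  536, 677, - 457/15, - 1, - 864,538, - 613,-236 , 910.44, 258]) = [ - 877,-864 , - 613 , - 536 , - 236 ,-103/2, - 843/19, - 457/15, - 1,258,530,531,  538 , 677,  723, 831 , 910.44]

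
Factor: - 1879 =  - 1879^1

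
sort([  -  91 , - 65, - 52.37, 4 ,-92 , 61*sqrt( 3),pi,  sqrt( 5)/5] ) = [- 92, - 91 , - 65, - 52.37,  sqrt(5)/5, pi,4,  61 * sqrt(3 )]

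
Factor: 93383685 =3^5*5^1*151^1*509^1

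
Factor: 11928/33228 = 2^1*3^( - 1 )*7^1*13^(-1) = 14/39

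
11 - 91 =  - 80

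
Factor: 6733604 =2^2* 601^1* 2801^1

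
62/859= 62/859 = 0.07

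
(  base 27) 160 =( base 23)1FH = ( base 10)891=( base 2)1101111011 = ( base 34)Q7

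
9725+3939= 13664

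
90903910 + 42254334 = 133158244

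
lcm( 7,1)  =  7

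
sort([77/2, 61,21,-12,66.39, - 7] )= [ - 12,  -  7,21,77/2,61,66.39]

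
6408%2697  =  1014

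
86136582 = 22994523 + 63142059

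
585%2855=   585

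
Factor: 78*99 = 7722 = 2^1*3^3*11^1*13^1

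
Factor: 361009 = 11^1*37^1*887^1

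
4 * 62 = 248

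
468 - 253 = 215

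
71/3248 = 71/3248= 0.02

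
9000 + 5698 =14698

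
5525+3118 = 8643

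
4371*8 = 34968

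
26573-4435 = 22138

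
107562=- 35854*( - 3)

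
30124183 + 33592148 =63716331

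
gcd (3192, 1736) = 56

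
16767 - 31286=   -  14519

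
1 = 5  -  4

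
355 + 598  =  953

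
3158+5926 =9084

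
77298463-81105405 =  -3806942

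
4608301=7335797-2727496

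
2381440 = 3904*610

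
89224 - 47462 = 41762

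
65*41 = 2665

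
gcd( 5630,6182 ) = 2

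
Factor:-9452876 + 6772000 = -2^2*11^2* 29^1*191^1 =- 2680876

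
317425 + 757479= 1074904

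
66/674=33/337  =  0.10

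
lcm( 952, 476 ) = 952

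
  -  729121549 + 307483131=-421638418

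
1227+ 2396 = 3623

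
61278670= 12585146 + 48693524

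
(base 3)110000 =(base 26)cc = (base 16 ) 144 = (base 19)H1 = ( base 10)324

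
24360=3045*8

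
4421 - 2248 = 2173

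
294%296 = 294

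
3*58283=174849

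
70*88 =6160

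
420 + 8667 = 9087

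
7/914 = 7/914 = 0.01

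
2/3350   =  1/1675 = 0.00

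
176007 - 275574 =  - 99567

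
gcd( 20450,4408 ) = 2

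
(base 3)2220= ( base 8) 116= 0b1001110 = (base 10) 78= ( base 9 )86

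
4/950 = 2/475=0.00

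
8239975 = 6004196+2235779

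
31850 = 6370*5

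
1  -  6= - 5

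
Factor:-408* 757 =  - 2^3*3^1 *17^1*757^1=- 308856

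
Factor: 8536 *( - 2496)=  - 21305856 = - 2^9 *3^1*11^1*13^1 * 97^1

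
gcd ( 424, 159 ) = 53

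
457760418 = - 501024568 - -958784986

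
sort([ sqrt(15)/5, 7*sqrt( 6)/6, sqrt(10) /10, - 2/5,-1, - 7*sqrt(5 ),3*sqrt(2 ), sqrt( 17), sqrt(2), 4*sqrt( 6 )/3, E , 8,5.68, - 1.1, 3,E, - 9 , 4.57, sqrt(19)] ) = [-7*sqrt(5),-9 , - 1.1, - 1, - 2/5, sqrt ( 10 )/10 , sqrt ( 15)/5,sqrt(2 ),E, E, 7*sqrt(6)/6, 3, 4*sqrt( 6)/3 , sqrt( 17 ),  3*sqrt( 2 ), sqrt(19 ), 4.57, 5.68 , 8]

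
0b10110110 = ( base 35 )57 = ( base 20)92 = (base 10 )182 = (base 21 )8e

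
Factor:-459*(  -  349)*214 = 34280874= 2^1 * 3^3*17^1*107^1*349^1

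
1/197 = 1/197 = 0.01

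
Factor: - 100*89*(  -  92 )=818800= 2^4*5^2 * 23^1*89^1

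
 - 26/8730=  - 13/4365 = - 0.00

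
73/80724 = 73/80724 = 0.00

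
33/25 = 33/25 = 1.32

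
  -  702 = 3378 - 4080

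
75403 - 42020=33383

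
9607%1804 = 587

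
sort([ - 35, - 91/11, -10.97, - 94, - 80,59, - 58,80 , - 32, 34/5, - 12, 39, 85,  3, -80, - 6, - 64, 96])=[-94, - 80, - 80, - 64, - 58, - 35, - 32, - 12,  -  10.97, - 91/11 ,  -  6,3 , 34/5, 39, 59,80, 85, 96 ]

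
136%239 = 136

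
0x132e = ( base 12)2A12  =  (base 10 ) 4910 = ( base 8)11456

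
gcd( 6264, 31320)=6264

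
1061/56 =1061/56 =18.95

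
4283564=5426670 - 1143106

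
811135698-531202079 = 279933619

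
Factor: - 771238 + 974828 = 2^1*5^1 * 20359^1=203590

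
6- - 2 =8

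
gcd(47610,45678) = 138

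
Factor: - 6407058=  - 2^1 * 3^1*7^1*79^1*1931^1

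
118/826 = 1/7 = 0.14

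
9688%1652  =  1428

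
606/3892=303/1946 = 0.16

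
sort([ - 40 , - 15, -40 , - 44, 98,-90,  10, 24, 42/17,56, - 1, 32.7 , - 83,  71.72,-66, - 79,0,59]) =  [ - 90, - 83, - 79, - 66, - 44, - 40, - 40,-15, - 1 , 0, 42/17,10 , 24,32.7 , 56, 59,71.72, 98]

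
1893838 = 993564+900274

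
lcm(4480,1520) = 85120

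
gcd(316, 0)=316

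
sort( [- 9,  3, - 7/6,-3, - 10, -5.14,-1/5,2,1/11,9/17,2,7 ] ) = [- 10, - 9, - 5.14,-3,-7/6, - 1/5,1/11, 9/17,2, 2, 3, 7 ]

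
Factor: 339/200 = 2^( - 3)*3^1*5^( - 2)*113^1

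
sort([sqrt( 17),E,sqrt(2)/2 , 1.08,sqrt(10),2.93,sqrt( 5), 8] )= [sqrt(2)/2,1.08, sqrt( 5) , E,2.93,sqrt(10),sqrt( 17),8]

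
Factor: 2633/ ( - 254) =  - 2^( - 1)*127^ (-1)*2633^1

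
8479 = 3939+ 4540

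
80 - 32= 48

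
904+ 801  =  1705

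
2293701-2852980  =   - 559279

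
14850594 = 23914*621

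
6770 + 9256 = 16026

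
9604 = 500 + 9104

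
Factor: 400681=400681^1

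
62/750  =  31/375 = 0.08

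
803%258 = 29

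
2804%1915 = 889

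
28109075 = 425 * 66139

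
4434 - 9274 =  - 4840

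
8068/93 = 8068/93 = 86.75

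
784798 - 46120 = 738678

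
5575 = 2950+2625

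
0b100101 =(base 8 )45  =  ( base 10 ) 37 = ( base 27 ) 1A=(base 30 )17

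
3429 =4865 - 1436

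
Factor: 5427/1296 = 2^(-4)*67^1 = 67/16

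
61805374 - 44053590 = 17751784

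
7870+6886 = 14756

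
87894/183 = 480 + 18/61  =  480.30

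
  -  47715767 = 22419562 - 70135329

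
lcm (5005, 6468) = 420420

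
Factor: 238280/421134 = 2^2 * 3^( - 1)*5^1 * 23^1*271^( -1 ) = 460/813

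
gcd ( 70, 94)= 2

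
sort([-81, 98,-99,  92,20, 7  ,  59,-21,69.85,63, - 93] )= [  -  99, - 93, - 81,  -  21, 7, 20,59, 63,  69.85,92 , 98]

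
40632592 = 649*62608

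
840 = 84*10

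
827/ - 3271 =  - 1 + 2444/3271 = -0.25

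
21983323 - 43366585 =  - 21383262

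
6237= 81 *77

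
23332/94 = 11666/47 = 248.21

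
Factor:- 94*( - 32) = 2^6*47^1 = 3008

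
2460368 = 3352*734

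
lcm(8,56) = 56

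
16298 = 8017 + 8281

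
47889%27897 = 19992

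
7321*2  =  14642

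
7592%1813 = 340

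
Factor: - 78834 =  - 2^1*3^1*7^1 *1877^1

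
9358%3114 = 16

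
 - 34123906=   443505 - 34567411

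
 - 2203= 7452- 9655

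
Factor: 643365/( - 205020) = -841/268 = -  2^( - 2) *29^2*67^(-1)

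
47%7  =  5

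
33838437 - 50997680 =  - 17159243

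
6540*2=13080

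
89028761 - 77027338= 12001423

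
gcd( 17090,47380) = 10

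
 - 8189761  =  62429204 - 70618965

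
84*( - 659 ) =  - 55356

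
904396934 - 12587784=891809150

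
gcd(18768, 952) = 136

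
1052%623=429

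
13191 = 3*4397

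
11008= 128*86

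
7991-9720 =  - 1729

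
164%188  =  164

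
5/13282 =5/13282 =0.00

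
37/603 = 37/603 =0.06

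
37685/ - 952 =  - 37685/952 = -  39.59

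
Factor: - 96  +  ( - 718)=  - 814 = -2^1* 11^1*37^1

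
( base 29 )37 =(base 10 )94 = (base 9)114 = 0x5e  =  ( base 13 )73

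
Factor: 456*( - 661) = -301416  =  - 2^3*3^1*19^1*661^1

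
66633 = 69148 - 2515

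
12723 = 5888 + 6835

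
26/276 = 13/138= 0.09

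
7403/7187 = 1 + 216/7187  =  1.03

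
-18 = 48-66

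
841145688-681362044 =159783644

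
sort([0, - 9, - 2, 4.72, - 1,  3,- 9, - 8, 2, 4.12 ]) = [ - 9, - 9, - 8,-2, - 1,0, 2, 3,  4.12,  4.72] 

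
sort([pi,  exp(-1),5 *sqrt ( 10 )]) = [exp( - 1) , pi, 5*sqrt(10 ) ]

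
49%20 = 9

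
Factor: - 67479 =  - 3^1*83^1*271^1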